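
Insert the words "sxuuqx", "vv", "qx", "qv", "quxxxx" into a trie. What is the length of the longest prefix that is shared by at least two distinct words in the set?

1

Equivalently: take the maximum, over all pairs, of their longest common prefix length.
e.g. "quxxxx" and "qv" share the prefix "q" of length 1; no pair shares a longer one.
Longest shared-prefix length: 1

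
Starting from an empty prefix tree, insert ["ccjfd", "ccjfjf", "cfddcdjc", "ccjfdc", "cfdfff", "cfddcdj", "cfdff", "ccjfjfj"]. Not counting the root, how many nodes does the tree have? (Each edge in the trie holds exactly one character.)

19

Count nodes per top-level branch (shared prefixes stored once):
  'c'-branch (ccjfd, ccjfdc, ccjfjf, ccjfjfj, cfddcdj, cfddcdjc, cfdff, cfdfff): 19 nodes
Sum: 19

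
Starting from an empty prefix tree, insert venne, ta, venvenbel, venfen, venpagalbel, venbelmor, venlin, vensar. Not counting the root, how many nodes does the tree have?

36

Insert word by word; a character creates a node only if that edge doesn't already exist:
  "venne" → 5 new (v, e, n, n, e)
  "ta" → 2 new (t, a)
  "venvenbel" → prefix "ven" already present; 6 new (v, e, n, b, e, l)
  "venfen" → prefix "ven" already present; 3 new (f, e, n)
  "venpagalbel" → prefix "ven" already present; 8 new (p, a, g, a, l, b, e, l)
  "venbelmor" → prefix "ven" already present; 6 new (b, e, l, m, o, r)
  "venlin" → prefix "ven" already present; 3 new (l, i, n)
  "vensar" → prefix "ven" already present; 3 new (s, a, r)
Total nodes = 5 + 2 + 6 + 3 + 8 + 6 + 3 + 3 = 36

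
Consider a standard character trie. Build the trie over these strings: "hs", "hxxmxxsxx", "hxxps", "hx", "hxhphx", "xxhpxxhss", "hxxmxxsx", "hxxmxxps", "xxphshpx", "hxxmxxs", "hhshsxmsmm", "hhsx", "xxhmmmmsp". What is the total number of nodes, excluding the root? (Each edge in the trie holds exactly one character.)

Trace insertions, counting only characters that open a new branch:
  "hs" → 2 new (h, s)
  "hxxmxxsxx" → prefix "h" already present; 8 new (x, x, m, x, x, s, x, x)
  "hxxps" → prefix "hxx" already present; 2 new (p, s)
  "hx" → prefix "hx" already present; 0 new (none)
  "hxhphx" → prefix "hx" already present; 4 new (h, p, h, x)
  "xxhpxxhss" → 9 new (x, x, h, p, x, x, h, s, s)
  "hxxmxxsx" → prefix "hxxmxxsx" already present; 0 new (none)
  "hxxmxxps" → prefix "hxxmxx" already present; 2 new (p, s)
  "xxphshpx" → prefix "xx" already present; 6 new (p, h, s, h, p, x)
  "hxxmxxs" → prefix "hxxmxxs" already present; 0 new (none)
  "hhshsxmsmm" → prefix "h" already present; 9 new (h, s, h, s, x, m, s, m, m)
  "hhsx" → prefix "hhs" already present; 1 new (x)
  "xxhmmmmsp" → prefix "xxh" already present; 6 new (m, m, m, m, s, p)
Total nodes = 2 + 8 + 2 + 0 + 4 + 9 + 0 + 2 + 6 + 0 + 9 + 1 + 6 = 49

49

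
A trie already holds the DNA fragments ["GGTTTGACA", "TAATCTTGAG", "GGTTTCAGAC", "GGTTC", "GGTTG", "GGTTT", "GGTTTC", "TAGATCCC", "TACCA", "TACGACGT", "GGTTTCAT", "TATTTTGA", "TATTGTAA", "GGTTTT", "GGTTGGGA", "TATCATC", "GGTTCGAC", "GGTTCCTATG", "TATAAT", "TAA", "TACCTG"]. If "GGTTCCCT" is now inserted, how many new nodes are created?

Walking "GGTTCCCT" from the root, the first 6 characters ("GGTTCC") follow existing edges; "C" is the first miss.
Each of the 2 remaining characters creates one node.

2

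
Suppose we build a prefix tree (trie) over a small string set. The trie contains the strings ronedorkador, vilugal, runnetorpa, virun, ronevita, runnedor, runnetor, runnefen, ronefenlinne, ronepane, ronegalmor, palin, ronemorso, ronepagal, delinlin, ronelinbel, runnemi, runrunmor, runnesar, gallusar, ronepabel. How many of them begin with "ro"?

Walk to "ro"; the words in its subtree are exactly those with that prefix.
Matches: "ronedorkador", "ronefenlinne", "ronegalmor", "ronelinbel", "ronemorso", "ronepabel", "ronepagal", "ronepane", "ronevita"
Count: 9

9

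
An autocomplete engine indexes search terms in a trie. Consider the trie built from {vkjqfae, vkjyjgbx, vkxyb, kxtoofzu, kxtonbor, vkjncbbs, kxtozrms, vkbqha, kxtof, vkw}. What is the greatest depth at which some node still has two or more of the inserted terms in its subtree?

4

Look for the deepest trie node that still has at least two words in its subtree.
e.g. "kxtof" and "kxtonbor" share the prefix "kxto" of length 4; no pair shares a longer one.
Longest shared-prefix length: 4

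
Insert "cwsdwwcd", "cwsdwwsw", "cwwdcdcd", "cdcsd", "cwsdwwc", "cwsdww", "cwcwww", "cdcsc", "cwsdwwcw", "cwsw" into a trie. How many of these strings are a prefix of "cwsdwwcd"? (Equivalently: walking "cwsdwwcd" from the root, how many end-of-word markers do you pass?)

3

Check each prefix of "cwsdwwcd" against the stored set — each match is an end-marker on the path.
Prefixes of the query that are stored words: "cwsdww", "cwsdwwc", "cwsdwwcd"
Count: 3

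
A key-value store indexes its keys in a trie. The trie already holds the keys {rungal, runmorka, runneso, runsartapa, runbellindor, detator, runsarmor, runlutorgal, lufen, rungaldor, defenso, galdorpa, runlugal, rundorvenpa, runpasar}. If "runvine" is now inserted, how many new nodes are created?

4

The longest prefix of "runvine" already in the trie is "run" (length 3).
Each of the 4 remaining characters creates one node.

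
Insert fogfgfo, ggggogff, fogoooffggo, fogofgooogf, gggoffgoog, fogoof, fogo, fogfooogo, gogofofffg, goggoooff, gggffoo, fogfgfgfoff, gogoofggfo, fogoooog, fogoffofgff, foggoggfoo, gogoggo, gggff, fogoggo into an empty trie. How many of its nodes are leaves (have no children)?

Leaves are exactly the stored words that no other stored word extends.
Those words: "fogfgfgfoff", "fogfgfo", "fogfooogo", "foggoggfoo", "fogoffofgff", "fogofgooogf", "fogoggo", "fogoof", "fogoooffggo", "fogoooog", "gggffoo", "ggggogff", "gggoffgoog", "goggoooff", "gogofofffg", "gogoggo", "gogoofggfo"
Leaf count: 17

17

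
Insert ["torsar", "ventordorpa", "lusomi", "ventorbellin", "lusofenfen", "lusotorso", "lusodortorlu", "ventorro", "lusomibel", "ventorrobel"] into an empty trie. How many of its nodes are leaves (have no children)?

8

A leaf is a node with no children — equivalently, the end of a word that is not a proper prefix of any other stored word.
Those words: "lusodortorlu", "lusofenfen", "lusomibel", "lusotorso", "torsar", "ventorbellin", "ventordorpa", "ventorrobel"
Leaf count: 8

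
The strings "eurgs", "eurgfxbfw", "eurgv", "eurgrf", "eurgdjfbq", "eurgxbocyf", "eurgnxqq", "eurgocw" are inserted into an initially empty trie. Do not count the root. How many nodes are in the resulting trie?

31

Count nodes per top-level branch (shared prefixes stored once):
  'e'-branch (eurgdjfbq, eurgfxbfw, eurgnxqq, eurgocw, eurgrf, eurgs, eurgv, eurgxbocyf): 31 nodes
Sum: 31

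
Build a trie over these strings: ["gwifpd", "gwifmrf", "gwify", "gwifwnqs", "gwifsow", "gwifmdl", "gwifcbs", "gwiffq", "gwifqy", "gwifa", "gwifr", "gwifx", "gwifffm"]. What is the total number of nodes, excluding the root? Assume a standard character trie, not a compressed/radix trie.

31

Count nodes per top-level branch (shared prefixes stored once):
  'g'-branch (gwifa, gwifcbs, gwifffm, gwiffq, gwifmdl, gwifmrf, gwifpd, gwifqy, gwifr, gwifsow, gwifwnqs, gwifx, gwify): 31 nodes
Sum: 31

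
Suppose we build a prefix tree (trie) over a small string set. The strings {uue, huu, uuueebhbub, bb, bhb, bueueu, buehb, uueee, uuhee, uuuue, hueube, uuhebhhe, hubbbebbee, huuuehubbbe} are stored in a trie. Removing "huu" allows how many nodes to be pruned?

0

Walk "huu" from the leaf back toward the root, removing each node that no remaining word uses.
Every node on "huu" is still needed (e.g. by "huuuehubbbe"), so nothing is freed.
Nodes removed: 0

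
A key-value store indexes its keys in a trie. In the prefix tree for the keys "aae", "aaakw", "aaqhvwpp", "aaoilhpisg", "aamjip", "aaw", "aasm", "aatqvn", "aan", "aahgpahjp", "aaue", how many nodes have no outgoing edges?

11

A leaf is a node with no children — equivalently, the end of a word that is not a proper prefix of any other stored word.
Those words: "aaakw", "aae", "aahgpahjp", "aamjip", "aan", "aaoilhpisg", "aaqhvwpp", "aasm", "aatqvn", "aaue", "aaw"
Leaf count: 11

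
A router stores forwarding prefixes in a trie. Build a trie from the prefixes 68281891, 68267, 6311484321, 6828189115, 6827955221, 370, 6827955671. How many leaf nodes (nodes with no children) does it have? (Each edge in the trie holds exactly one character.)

A leaf is a node with no children — equivalently, the end of a word that is not a proper prefix of any other stored word.
Those words: "370", "6311484321", "68267", "6827955221", "6827955671", "6828189115"
Leaf count: 6

6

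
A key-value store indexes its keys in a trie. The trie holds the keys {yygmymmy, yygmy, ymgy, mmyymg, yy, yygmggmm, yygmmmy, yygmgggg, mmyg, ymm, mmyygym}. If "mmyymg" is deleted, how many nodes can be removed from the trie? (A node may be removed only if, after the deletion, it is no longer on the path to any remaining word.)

2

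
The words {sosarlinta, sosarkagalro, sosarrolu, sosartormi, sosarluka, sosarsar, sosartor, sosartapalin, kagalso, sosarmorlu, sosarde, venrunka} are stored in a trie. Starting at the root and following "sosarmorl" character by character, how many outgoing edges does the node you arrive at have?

1

Walk "sosarmorl" from the root, arriving at one node.
Distinct next characters after "sosarmorl": u.
That node has 1 child edge.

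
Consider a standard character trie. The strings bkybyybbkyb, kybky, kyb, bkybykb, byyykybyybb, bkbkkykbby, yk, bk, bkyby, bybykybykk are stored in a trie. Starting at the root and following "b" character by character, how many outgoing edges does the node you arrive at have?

Follow the path "b" to its node, then look at its outgoing edges.
Distinct next characters after "b": k, y.
That node has 2 child edges.

2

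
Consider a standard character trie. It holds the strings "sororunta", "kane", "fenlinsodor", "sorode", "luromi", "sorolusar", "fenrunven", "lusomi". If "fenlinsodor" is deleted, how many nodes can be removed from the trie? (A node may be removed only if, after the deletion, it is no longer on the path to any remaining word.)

8

After clearing the end-marker at "fenlinsodor", prune upward until reaching a node still needed by another word.
The suffix "linsodor" (8 nodes) is used only by "fenlinsodor"; the node for "fen" still has the child "r", so pruning stops there.
Nodes removed: 8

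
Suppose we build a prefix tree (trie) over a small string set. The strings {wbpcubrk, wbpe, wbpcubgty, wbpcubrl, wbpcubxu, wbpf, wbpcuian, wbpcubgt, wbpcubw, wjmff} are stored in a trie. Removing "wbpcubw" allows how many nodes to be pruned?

After clearing the end-marker at "wbpcubw", prune upward until reaching a node still needed by another word.
The suffix "w" (1 node) is used only by "wbpcubw"; the node for "wbpcub" still has the child "r", so pruning stops there.
Nodes removed: 1

1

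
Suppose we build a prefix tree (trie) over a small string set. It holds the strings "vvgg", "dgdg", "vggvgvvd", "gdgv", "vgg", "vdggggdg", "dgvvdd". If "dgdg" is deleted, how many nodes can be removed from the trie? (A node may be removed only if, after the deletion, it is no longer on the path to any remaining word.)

2

Walk "dgdg" from the leaf back toward the root, removing each node that no remaining word uses.
The suffix "dg" (2 nodes) is used only by "dgdg"; the node for "dg" still has the child "v", so pruning stops there.
Nodes removed: 2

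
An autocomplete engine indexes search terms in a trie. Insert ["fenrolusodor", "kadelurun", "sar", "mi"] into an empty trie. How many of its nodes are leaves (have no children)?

4

Leaves are exactly the stored words that no other stored word extends.
Those words: "fenrolusodor", "kadelurun", "mi", "sar"
Leaf count: 4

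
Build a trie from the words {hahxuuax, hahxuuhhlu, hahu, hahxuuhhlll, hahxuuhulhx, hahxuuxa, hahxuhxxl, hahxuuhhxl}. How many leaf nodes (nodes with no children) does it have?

Leaves are exactly the stored words that no other stored word extends.
Those words: "hahu", "hahxuhxxl", "hahxuuax", "hahxuuhhlll", "hahxuuhhlu", "hahxuuhhxl", "hahxuuhulhx", "hahxuuxa"
Leaf count: 8

8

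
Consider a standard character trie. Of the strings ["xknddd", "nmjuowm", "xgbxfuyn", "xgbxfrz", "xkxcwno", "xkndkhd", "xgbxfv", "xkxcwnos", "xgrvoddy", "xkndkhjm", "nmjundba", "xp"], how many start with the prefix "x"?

Walk to "x"; the words in its subtree are exactly those with that prefix.
Words under "x": xgbxfrz, xgbxfuyn, xgbxfv, xgrvoddy, xknddd, xkndkhd, xkndkhjm, xkxcwno, xkxcwnos, xp
Count: 10

10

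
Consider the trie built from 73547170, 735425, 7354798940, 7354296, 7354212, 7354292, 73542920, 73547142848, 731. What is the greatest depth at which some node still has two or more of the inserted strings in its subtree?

Look for the deepest trie node that still has at least two words in its subtree.
e.g. "7354292" and "73542920" share the prefix "7354292" of length 7; no pair shares a longer one.
Longest shared-prefix length: 7

7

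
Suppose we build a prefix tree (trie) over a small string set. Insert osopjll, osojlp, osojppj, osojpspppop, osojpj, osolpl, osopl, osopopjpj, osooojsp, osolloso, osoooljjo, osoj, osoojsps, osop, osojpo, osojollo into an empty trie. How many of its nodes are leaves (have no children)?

14

Leaves are exactly the stored words that no other stored word extends.
Those words: "osojlp", "osojollo", "osojpj", "osojpo", "osojppj", "osojpspppop", "osolloso", "osolpl", "osoojsps", "osooojsp", "osoooljjo", "osopjll", "osopl", "osopopjpj"
Leaf count: 14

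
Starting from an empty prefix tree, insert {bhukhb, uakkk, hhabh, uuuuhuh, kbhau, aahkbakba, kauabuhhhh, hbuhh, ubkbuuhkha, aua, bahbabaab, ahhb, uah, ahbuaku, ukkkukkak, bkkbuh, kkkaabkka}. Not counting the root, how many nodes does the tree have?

98

Count nodes per top-level branch (shared prefixes stored once):
  'a'-branch (aahkbakba, ahbuaku, ahhb, aua): 19 nodes
  'b'-branch (bahbabaab, bhukhb, bkkbuh): 19 nodes
  'h'-branch (hbuhh, hhabh): 9 nodes
  'k'-branch (kauabuhhhh, kbhau, kkkaabkka): 22 nodes
  'u'-branch (uah, uakkk, ubkbuuhkha, ukkkukkak, uuuuhuh): 29 nodes
Sum: 98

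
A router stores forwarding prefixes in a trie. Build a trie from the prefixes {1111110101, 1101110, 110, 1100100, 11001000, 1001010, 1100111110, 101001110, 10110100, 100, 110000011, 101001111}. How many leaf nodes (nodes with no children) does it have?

9

A leaf is a node with no children — equivalently, the end of a word that is not a proper prefix of any other stored word.
Those words: "1001010", "101001110", "101001111", "10110100", "110000011", "11001000", "1100111110", "1101110", "1111110101"
Leaf count: 9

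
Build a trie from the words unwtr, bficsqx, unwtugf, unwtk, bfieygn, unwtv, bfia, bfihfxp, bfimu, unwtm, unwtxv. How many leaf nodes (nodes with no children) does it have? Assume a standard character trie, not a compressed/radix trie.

11

Leaves are exactly the stored words that no other stored word extends.
Those words: "bfia", "bficsqx", "bfieygn", "bfihfxp", "bfimu", "unwtk", "unwtm", "unwtr", "unwtugf", "unwtv", "unwtxv"
Leaf count: 11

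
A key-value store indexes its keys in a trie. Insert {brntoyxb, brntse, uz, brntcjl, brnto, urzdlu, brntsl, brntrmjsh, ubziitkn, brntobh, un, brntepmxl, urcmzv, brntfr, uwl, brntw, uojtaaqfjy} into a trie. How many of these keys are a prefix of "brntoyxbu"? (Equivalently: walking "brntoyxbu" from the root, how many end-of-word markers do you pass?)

Traverse "brntoyxbu" character by character; count nodes along the way that are marked as word ends.
Prefixes of the query that are stored words: "brnto", "brntoyxb"
Count: 2

2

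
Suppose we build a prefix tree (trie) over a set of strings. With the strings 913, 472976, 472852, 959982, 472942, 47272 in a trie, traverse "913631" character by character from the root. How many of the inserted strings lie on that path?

1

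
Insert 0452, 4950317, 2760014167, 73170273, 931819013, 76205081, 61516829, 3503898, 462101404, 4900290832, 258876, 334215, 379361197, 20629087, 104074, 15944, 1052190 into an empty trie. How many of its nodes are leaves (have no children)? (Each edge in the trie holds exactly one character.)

17

A leaf is a node with no children — equivalently, the end of a word that is not a proper prefix of any other stored word.
Those words: "0452", "104074", "1052190", "15944", "20629087", "258876", "2760014167", "334215", "3503898", "379361197", "462101404", "4900290832", "4950317", "61516829", "73170273", "76205081", "931819013"
Leaf count: 17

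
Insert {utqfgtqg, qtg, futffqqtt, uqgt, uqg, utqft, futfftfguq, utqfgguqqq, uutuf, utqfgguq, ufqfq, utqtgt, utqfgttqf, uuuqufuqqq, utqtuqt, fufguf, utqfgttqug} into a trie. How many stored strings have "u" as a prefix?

13

Walk to "u"; the words in its subtree are exactly those with that prefix.
Matches: "ufqfq", "uqg", "uqgt", "utqfgguq", "utqfgguqqq", "utqfgtqg", "utqfgttqf", "utqfgttqug", "utqft", "utqtgt", "utqtuqt", "uutuf", "uuuqufuqqq"
Count: 13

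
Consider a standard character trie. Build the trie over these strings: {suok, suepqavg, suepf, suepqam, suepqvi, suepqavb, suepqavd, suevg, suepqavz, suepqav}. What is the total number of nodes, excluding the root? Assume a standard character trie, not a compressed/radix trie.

19

Trace insertions, counting only characters that open a new branch:
  "suok" → 4 new (s, u, o, k)
  "suepqavg" → prefix "su" already present; 6 new (e, p, q, a, v, g)
  "suepf" → prefix "suep" already present; 1 new (f)
  "suepqam" → prefix "suepqa" already present; 1 new (m)
  "suepqvi" → prefix "suepq" already present; 2 new (v, i)
  "suepqavb" → prefix "suepqav" already present; 1 new (b)
  "suepqavd" → prefix "suepqav" already present; 1 new (d)
  "suevg" → prefix "sue" already present; 2 new (v, g)
  "suepqavz" → prefix "suepqav" already present; 1 new (z)
  "suepqav" → prefix "suepqav" already present; 0 new (none)
Total nodes = 4 + 6 + 1 + 1 + 2 + 1 + 1 + 2 + 1 + 0 = 19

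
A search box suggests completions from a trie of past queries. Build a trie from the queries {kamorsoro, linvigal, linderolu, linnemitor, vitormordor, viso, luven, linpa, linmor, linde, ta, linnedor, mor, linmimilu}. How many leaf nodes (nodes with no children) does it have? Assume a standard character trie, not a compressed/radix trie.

13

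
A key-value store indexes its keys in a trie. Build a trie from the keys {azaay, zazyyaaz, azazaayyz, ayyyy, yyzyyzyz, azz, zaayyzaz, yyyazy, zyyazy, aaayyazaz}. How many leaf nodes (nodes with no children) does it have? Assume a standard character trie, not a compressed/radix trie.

Leaves are exactly the stored words that no other stored word extends.
Those words: "aaayyazaz", "ayyyy", "azaay", "azazaayyz", "azz", "yyyazy", "yyzyyzyz", "zaayyzaz", "zazyyaaz", "zyyazy"
Leaf count: 10

10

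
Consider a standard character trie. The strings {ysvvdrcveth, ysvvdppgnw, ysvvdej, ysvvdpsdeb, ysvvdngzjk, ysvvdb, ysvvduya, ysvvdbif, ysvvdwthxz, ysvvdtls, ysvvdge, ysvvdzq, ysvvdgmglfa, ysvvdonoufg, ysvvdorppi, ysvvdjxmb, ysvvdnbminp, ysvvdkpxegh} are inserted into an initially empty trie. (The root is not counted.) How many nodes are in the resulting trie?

Insert word by word; a character creates a node only if that edge doesn't already exist:
  "ysvvdrcveth" → 11 new (y, s, v, v, d, r, c, v, e, t, h)
  "ysvvdppgnw" → prefix "ysvvd" already present; 5 new (p, p, g, n, w)
  "ysvvdej" → prefix "ysvvd" already present; 2 new (e, j)
  "ysvvdpsdeb" → prefix "ysvvdp" already present; 4 new (s, d, e, b)
  "ysvvdngzjk" → prefix "ysvvd" already present; 5 new (n, g, z, j, k)
  "ysvvdb" → prefix "ysvvd" already present; 1 new (b)
  "ysvvduya" → prefix "ysvvd" already present; 3 new (u, y, a)
  "ysvvdbif" → prefix "ysvvdb" already present; 2 new (i, f)
  "ysvvdwthxz" → prefix "ysvvd" already present; 5 new (w, t, h, x, z)
  "ysvvdtls" → prefix "ysvvd" already present; 3 new (t, l, s)
  "ysvvdge" → prefix "ysvvd" already present; 2 new (g, e)
  "ysvvdzq" → prefix "ysvvd" already present; 2 new (z, q)
  "ysvvdgmglfa" → prefix "ysvvdg" already present; 5 new (m, g, l, f, a)
  "ysvvdonoufg" → prefix "ysvvd" already present; 6 new (o, n, o, u, f, g)
  "ysvvdorppi" → prefix "ysvvdo" already present; 4 new (r, p, p, i)
  "ysvvdjxmb" → prefix "ysvvd" already present; 4 new (j, x, m, b)
  "ysvvdnbminp" → prefix "ysvvdn" already present; 5 new (b, m, i, n, p)
  "ysvvdkpxegh" → prefix "ysvvd" already present; 6 new (k, p, x, e, g, h)
Total nodes = 11 + 5 + 2 + 4 + 5 + 1 + 3 + 2 + 5 + 3 + 2 + 2 + 5 + 6 + 4 + 4 + 5 + 6 = 75

75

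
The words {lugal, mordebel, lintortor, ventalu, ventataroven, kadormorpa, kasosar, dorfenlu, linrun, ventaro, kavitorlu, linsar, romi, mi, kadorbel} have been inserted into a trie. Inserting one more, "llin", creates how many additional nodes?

"l" is already a path in the trie; the remaining "lin" must be added.
Each of the 3 remaining characters creates one node.

3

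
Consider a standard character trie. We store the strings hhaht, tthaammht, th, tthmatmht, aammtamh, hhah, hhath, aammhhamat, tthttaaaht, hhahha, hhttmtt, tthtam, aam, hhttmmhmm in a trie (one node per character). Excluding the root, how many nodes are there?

57

Insert word by word; a character creates a node only if that edge doesn't already exist:
  "hhaht" → 5 new (h, h, a, h, t)
  "tthaammht" → 9 new (t, t, h, a, a, m, m, h, t)
  "th" → prefix "t" already present; 1 new (h)
  "tthmatmht" → prefix "tth" already present; 6 new (m, a, t, m, h, t)
  "aammtamh" → 8 new (a, a, m, m, t, a, m, h)
  "hhah" → prefix "hhah" already present; 0 new (none)
  "hhath" → prefix "hha" already present; 2 new (t, h)
  "aammhhamat" → prefix "aamm" already present; 6 new (h, h, a, m, a, t)
  "tthttaaaht" → prefix "tth" already present; 7 new (t, t, a, a, a, h, t)
  "hhahha" → prefix "hhah" already present; 2 new (h, a)
  "hhttmtt" → prefix "hh" already present; 5 new (t, t, m, t, t)
  "tthtam" → prefix "ttht" already present; 2 new (a, m)
  "aam" → prefix "aam" already present; 0 new (none)
  "hhttmmhmm" → prefix "hhttm" already present; 4 new (m, h, m, m)
Total nodes = 5 + 9 + 1 + 6 + 8 + 0 + 2 + 6 + 7 + 2 + 5 + 2 + 0 + 4 = 57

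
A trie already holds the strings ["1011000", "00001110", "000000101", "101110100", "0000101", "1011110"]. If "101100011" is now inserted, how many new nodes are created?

2

The longest prefix of "101100011" already in the trie is "1011000" (length 7).
New nodes needed: |"101100011"| − 7 = 9 − 7 = 2.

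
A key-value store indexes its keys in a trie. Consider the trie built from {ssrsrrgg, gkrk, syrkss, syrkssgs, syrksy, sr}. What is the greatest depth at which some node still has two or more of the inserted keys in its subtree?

6

The deepest shared node is where two words last agree before diverging.
"syrkss" and "syrkssgs" agree on "syrkss" (6 characters) before diverging; nothing deeper is shared.
Longest shared-prefix length: 6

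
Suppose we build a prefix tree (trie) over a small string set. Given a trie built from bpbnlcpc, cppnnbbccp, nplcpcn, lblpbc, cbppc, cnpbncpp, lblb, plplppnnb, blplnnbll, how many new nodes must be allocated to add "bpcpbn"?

"bp" is already a path in the trie; the remaining "cpbn" must be added.
So 6 − 2 = 4 new nodes.

4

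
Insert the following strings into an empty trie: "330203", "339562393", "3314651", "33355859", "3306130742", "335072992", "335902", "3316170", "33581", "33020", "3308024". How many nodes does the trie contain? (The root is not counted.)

51

Count nodes per top-level branch (shared prefixes stored once):
  '3'-branch (33020, 330203, 3306130742, 3308024, 3314651, 3316170, 33355859, 335072992, 33581, 335902, 339562393): 51 nodes
Sum: 51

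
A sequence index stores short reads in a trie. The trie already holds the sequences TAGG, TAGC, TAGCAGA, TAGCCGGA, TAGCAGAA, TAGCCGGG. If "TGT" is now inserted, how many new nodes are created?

2

The longest prefix of "TGT" already in the trie is "T" (length 1).
New nodes needed: |"TGT"| − 1 = 3 − 1 = 2.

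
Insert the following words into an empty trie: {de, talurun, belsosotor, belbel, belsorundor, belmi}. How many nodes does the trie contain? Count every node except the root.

30

For each word, the new-node count is its length minus the longest prefix already in the trie:
  "de" → 2 new (d, e)
  "talurun" → 7 new (t, a, l, u, r, u, n)
  "belsosotor" → 10 new (b, e, l, s, o, s, o, t, o, r)
  "belbel" → prefix "bel" already present; 3 new (b, e, l)
  "belsorundor" → prefix "belso" already present; 6 new (r, u, n, d, o, r)
  "belmi" → prefix "bel" already present; 2 new (m, i)
Total nodes = 2 + 7 + 10 + 3 + 6 + 2 = 30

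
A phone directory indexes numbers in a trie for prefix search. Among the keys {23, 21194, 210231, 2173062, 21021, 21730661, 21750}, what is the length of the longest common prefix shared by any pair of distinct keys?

6

Equivalently: take the maximum, over all pairs, of their longest common prefix length.
e.g. "2173062" and "21730661" share the prefix "217306" of length 6; no pair shares a longer one.
Longest shared-prefix length: 6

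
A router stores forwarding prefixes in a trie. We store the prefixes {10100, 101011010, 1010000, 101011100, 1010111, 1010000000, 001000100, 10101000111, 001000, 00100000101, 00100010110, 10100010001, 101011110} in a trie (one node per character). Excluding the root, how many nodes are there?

Trace insertions, counting only characters that open a new branch:
  "10100" → 5 new (1, 0, 1, 0, 0)
  "101011010" → prefix "1010" already present; 5 new (1, 1, 0, 1, 0)
  "1010000" → prefix "10100" already present; 2 new (0, 0)
  "101011100" → prefix "101011" already present; 3 new (1, 0, 0)
  "1010111" → prefix "1010111" already present; 0 new (none)
  "1010000000" → prefix "1010000" already present; 3 new (0, 0, 0)
  "001000100" → 9 new (0, 0, 1, 0, 0, 0, 1, 0, 0)
  "10101000111" → prefix "10101" already present; 6 new (0, 0, 0, 1, 1, 1)
  "001000" → prefix "001000" already present; 0 new (none)
  "00100000101" → prefix "001000" already present; 5 new (0, 0, 1, 0, 1)
  "00100010110" → prefix "00100010" already present; 3 new (1, 1, 0)
  "10100010001" → prefix "101000" already present; 5 new (1, 0, 0, 0, 1)
  "101011110" → prefix "1010111" already present; 2 new (1, 0)
Total nodes = 5 + 5 + 2 + 3 + 0 + 3 + 9 + 6 + 0 + 5 + 3 + 5 + 2 = 48

48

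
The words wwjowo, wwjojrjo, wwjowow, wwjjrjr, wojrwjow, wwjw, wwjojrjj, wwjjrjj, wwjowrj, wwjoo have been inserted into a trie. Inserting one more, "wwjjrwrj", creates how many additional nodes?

3

Walking "wwjjrwrj" from the root, the first 5 characters ("wwjjr") follow existing edges; "w" is the first miss.
Each of the 3 remaining characters creates one node.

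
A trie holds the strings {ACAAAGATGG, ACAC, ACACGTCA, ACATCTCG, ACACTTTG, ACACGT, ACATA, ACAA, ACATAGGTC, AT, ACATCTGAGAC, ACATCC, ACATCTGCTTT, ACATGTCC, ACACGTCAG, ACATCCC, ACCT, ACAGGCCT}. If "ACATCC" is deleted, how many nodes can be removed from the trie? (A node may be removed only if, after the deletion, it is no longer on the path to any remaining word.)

0

Walk "ACATCC" from the leaf back toward the root, removing each node that no remaining word uses.
Every node on "ACATCC" is still needed (e.g. by "ACATCCC"), so nothing is freed.
Nodes removed: 0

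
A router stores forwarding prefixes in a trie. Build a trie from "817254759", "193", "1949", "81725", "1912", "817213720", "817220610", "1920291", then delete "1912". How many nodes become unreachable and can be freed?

2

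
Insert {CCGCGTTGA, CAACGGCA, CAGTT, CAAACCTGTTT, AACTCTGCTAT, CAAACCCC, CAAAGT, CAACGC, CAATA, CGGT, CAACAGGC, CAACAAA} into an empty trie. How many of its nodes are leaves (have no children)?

A leaf is a node with no children — equivalently, the end of a word that is not a proper prefix of any other stored word.
Those words: "AACTCTGCTAT", "CAAACCCC", "CAAACCTGTTT", "CAAAGT", "CAACAAA", "CAACAGGC", "CAACGC", "CAACGGCA", "CAATA", "CAGTT", "CCGCGTTGA", "CGGT"
Leaf count: 12

12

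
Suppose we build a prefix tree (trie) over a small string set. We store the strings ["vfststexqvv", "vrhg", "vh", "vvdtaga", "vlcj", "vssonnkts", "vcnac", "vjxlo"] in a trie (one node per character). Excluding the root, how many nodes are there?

40

Trace insertions, counting only characters that open a new branch:
  "vfststexqvv" → 11 new (v, f, s, t, s, t, e, x, q, v, v)
  "vrhg" → prefix "v" already present; 3 new (r, h, g)
  "vh" → prefix "v" already present; 1 new (h)
  "vvdtaga" → prefix "v" already present; 6 new (v, d, t, a, g, a)
  "vlcj" → prefix "v" already present; 3 new (l, c, j)
  "vssonnkts" → prefix "v" already present; 8 new (s, s, o, n, n, k, t, s)
  "vcnac" → prefix "v" already present; 4 new (c, n, a, c)
  "vjxlo" → prefix "v" already present; 4 new (j, x, l, o)
Total nodes = 11 + 3 + 1 + 6 + 3 + 8 + 4 + 4 = 40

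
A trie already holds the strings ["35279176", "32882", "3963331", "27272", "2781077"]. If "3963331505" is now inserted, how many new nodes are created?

The longest prefix of "3963331505" already in the trie is "3963331" (length 7).
Each of the 3 remaining characters creates one node.

3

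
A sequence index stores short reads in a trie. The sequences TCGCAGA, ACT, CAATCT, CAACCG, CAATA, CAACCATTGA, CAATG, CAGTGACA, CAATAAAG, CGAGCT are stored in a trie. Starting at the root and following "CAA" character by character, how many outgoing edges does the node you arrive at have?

2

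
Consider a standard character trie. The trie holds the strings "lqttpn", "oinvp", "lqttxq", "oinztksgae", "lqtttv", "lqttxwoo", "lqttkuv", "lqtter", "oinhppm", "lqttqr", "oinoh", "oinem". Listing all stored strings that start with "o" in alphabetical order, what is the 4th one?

oinvp

Filter for "o…" and sort: "oinem", "oinhppm", "oinoh", "oinvp", "oinztksgae"
The 4th is oinvp.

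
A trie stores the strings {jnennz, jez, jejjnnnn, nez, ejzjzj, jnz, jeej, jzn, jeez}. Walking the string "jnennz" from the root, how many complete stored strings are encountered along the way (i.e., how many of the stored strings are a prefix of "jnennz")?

1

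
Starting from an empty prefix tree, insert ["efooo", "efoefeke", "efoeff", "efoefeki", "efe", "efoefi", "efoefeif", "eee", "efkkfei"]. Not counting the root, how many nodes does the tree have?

23

Insert word by word; a character creates a node only if that edge doesn't already exist:
  "efooo" → 5 new (e, f, o, o, o)
  "efoefeke" → prefix "efo" already present; 5 new (e, f, e, k, e)
  "efoeff" → prefix "efoef" already present; 1 new (f)
  "efoefeki" → prefix "efoefek" already present; 1 new (i)
  "efe" → prefix "ef" already present; 1 new (e)
  "efoefi" → prefix "efoef" already present; 1 new (i)
  "efoefeif" → prefix "efoefe" already present; 2 new (i, f)
  "eee" → prefix "e" already present; 2 new (e, e)
  "efkkfei" → prefix "ef" already present; 5 new (k, k, f, e, i)
Total nodes = 5 + 5 + 1 + 1 + 1 + 1 + 2 + 2 + 5 = 23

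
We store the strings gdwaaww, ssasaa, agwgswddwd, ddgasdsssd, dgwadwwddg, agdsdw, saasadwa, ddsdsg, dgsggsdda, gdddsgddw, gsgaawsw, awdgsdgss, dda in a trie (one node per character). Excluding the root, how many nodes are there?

87

Insert word by word; a character creates a node only if that edge doesn't already exist:
  "gdwaaww" → 7 new (g, d, w, a, a, w, w)
  "ssasaa" → 6 new (s, s, a, s, a, a)
  "agwgswddwd" → 10 new (a, g, w, g, s, w, d, d, w, d)
  "ddgasdsssd" → 10 new (d, d, g, a, s, d, s, s, s, d)
  "dgwadwwddg" → prefix "d" already present; 9 new (g, w, a, d, w, w, d, d, g)
  "agdsdw" → prefix "ag" already present; 4 new (d, s, d, w)
  "saasadwa" → prefix "s" already present; 7 new (a, a, s, a, d, w, a)
  "ddsdsg" → prefix "dd" already present; 4 new (s, d, s, g)
  "dgsggsdda" → prefix "dg" already present; 7 new (s, g, g, s, d, d, a)
  "gdddsgddw" → prefix "gd" already present; 7 new (d, d, s, g, d, d, w)
  "gsgaawsw" → prefix "g" already present; 7 new (s, g, a, a, w, s, w)
  "awdgsdgss" → prefix "a" already present; 8 new (w, d, g, s, d, g, s, s)
  "dda" → prefix "dd" already present; 1 new (a)
Total nodes = 7 + 6 + 10 + 10 + 9 + 4 + 7 + 4 + 7 + 7 + 7 + 8 + 1 = 87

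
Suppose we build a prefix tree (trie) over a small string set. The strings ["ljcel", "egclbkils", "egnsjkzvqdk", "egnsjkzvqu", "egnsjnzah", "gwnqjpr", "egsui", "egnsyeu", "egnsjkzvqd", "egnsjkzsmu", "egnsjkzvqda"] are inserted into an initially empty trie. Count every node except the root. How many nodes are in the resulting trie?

Count nodes per top-level branch (shared prefixes stored once):
  'e'-branch (egclbkils, egnsjkzsmu, egnsjkzvqd, egnsjkzvqda, egnsjkzvqdk, egnsjkzvqu, egnsjnzah, egnsyeu, egsui): 33 nodes
  'g'-branch (gwnqjpr): 7 nodes
  'l'-branch (ljcel): 5 nodes
Sum: 45

45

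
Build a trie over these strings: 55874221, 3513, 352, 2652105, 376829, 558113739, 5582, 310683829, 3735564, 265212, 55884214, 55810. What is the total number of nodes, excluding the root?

52

For each word, the new-node count is its length minus the longest prefix already in the trie:
  "55874221" → 8 new (5, 5, 8, 7, 4, 2, 2, 1)
  "3513" → 4 new (3, 5, 1, 3)
  "352" → prefix "35" already present; 1 new (2)
  "2652105" → 7 new (2, 6, 5, 2, 1, 0, 5)
  "376829" → prefix "3" already present; 5 new (7, 6, 8, 2, 9)
  "558113739" → prefix "558" already present; 6 new (1, 1, 3, 7, 3, 9)
  "5582" → prefix "558" already present; 1 new (2)
  "310683829" → prefix "3" already present; 8 new (1, 0, 6, 8, 3, 8, 2, 9)
  "3735564" → prefix "37" already present; 5 new (3, 5, 5, 6, 4)
  "265212" → prefix "26521" already present; 1 new (2)
  "55884214" → prefix "558" already present; 5 new (8, 4, 2, 1, 4)
  "55810" → prefix "5581" already present; 1 new (0)
Total nodes = 8 + 4 + 1 + 7 + 5 + 6 + 1 + 8 + 5 + 1 + 5 + 1 = 52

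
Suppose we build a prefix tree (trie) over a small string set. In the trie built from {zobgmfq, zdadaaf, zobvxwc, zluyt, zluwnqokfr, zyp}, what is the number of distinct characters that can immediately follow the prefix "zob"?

2

Follow the path "zob" to its node, then look at its outgoing edges.
Characters that immediately follow "zob" among the stored strings: {g, v}.
That node has 2 child edges.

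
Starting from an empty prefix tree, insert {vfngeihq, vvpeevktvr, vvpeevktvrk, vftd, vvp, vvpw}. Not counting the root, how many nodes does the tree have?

21

Insert word by word; a character creates a node only if that edge doesn't already exist:
  "vfngeihq" → 8 new (v, f, n, g, e, i, h, q)
  "vvpeevktvr" → prefix "v" already present; 9 new (v, p, e, e, v, k, t, v, r)
  "vvpeevktvrk" → prefix "vvpeevktvr" already present; 1 new (k)
  "vftd" → prefix "vf" already present; 2 new (t, d)
  "vvp" → prefix "vvp" already present; 0 new (none)
  "vvpw" → prefix "vvp" already present; 1 new (w)
Total nodes = 8 + 9 + 1 + 2 + 0 + 1 = 21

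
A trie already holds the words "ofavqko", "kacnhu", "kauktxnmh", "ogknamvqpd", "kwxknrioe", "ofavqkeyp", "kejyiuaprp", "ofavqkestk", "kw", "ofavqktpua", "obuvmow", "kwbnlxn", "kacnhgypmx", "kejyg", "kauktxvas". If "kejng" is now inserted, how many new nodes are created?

Walking "kejng" from the root, the first 3 characters ("kej") follow existing edges; "n" is the first miss.
New nodes needed: |"kejng"| − 3 = 5 − 3 = 2.

2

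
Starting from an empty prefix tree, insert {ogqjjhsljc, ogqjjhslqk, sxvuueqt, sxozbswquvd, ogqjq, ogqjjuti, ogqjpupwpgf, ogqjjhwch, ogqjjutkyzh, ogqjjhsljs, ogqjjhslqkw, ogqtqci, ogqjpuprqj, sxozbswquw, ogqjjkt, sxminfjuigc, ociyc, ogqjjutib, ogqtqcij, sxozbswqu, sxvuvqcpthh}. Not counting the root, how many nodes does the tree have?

81

Count nodes per top-level branch (shared prefixes stored once):
  'o'-branch (ociyc, ogqjjhsljc, ogqjjhsljs, ogqjjhslqk, ogqjjhslqkw, ogqjjhwch, ogqjjkt, ogqjjuti, ogqjjutib, ogqjjutkyzh, ogqjpuprqj, ogqjpupwpgf, ogqjq, ogqtqci, ogqtqcij): 47 nodes
  's'-branch (sxminfjuigc, sxozbswqu, sxozbswquvd, sxozbswquw, sxvuueqt, sxvuvqcpthh): 34 nodes
Sum: 81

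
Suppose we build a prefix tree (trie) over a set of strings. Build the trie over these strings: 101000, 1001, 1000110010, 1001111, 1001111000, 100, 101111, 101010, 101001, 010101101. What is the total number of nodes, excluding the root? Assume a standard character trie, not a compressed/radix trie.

Trace insertions, counting only characters that open a new branch:
  "101000" → 6 new (1, 0, 1, 0, 0, 0)
  "1001" → prefix "10" already present; 2 new (0, 1)
  "1000110010" → prefix "100" already present; 7 new (0, 1, 1, 0, 0, 1, 0)
  "1001111" → prefix "1001" already present; 3 new (1, 1, 1)
  "1001111000" → prefix "1001111" already present; 3 new (0, 0, 0)
  "100" → prefix "100" already present; 0 new (none)
  "101111" → prefix "101" already present; 3 new (1, 1, 1)
  "101010" → prefix "1010" already present; 2 new (1, 0)
  "101001" → prefix "10100" already present; 1 new (1)
  "010101101" → 9 new (0, 1, 0, 1, 0, 1, 1, 0, 1)
Total nodes = 6 + 2 + 7 + 3 + 3 + 0 + 3 + 2 + 1 + 9 = 36

36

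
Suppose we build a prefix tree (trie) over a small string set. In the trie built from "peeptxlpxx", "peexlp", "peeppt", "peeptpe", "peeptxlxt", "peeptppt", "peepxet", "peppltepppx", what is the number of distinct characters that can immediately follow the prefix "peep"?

Follow the path "peep" to its node, then look at its outgoing edges.
Characters that immediately follow "peep" among the stored strings: {p, t, x}.
That node has 3 child edges.

3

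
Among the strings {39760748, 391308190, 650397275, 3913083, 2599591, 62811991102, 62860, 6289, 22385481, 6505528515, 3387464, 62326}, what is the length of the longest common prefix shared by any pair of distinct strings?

6

Equivalently: take the maximum, over all pairs, of their longest common prefix length.
e.g. "391308190" and "3913083" share the prefix "391308" of length 6; no pair shares a longer one.
Longest shared-prefix length: 6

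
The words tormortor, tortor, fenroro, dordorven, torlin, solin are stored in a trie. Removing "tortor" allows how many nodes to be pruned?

Walk "tortor" from the leaf back toward the root, removing each node that no remaining word uses.
The suffix "tor" (3 nodes) is used only by "tortor"; the node for "tor" still has the child "m", so pruning stops there.
Nodes removed: 3

3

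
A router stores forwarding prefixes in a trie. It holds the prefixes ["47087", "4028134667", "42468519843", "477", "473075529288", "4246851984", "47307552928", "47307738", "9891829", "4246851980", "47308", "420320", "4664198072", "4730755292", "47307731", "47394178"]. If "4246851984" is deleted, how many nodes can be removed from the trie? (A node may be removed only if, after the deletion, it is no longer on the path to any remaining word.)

A node on "4246851984"'s path can go only if nothing else ends at it or branches off below it.
Every node on "4246851984" is still needed (e.g. by "42468519843"), so nothing is freed.
Nodes removed: 0

0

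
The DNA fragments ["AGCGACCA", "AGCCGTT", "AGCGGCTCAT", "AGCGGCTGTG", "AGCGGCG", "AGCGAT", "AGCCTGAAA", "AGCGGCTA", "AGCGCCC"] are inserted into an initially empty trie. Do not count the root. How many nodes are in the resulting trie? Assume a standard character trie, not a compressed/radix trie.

32

Insert word by word; a character creates a node only if that edge doesn't already exist:
  "AGCGACCA" → 8 new (A, G, C, G, A, C, C, A)
  "AGCCGTT" → prefix "AGC" already present; 4 new (C, G, T, T)
  "AGCGGCTCAT" → prefix "AGCG" already present; 6 new (G, C, T, C, A, T)
  "AGCGGCTGTG" → prefix "AGCGGCT" already present; 3 new (G, T, G)
  "AGCGGCG" → prefix "AGCGGC" already present; 1 new (G)
  "AGCGAT" → prefix "AGCGA" already present; 1 new (T)
  "AGCCTGAAA" → prefix "AGCC" already present; 5 new (T, G, A, A, A)
  "AGCGGCTA" → prefix "AGCGGCT" already present; 1 new (A)
  "AGCGCCC" → prefix "AGCG" already present; 3 new (C, C, C)
Total nodes = 8 + 4 + 6 + 3 + 1 + 1 + 5 + 1 + 3 = 32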